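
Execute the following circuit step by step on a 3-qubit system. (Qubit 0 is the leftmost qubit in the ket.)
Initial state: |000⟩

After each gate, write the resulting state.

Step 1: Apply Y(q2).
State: i|001⟩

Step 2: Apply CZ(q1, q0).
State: i|001⟩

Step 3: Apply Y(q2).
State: |000⟩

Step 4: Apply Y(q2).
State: i|001⟩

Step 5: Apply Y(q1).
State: -|011⟩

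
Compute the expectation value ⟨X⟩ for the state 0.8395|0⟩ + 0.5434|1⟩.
0.9124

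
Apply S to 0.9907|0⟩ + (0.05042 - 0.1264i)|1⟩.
0.9907|0⟩ + (0.1264 + 0.05042i)|1⟩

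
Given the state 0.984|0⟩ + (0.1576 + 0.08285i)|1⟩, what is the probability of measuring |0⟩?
0.9683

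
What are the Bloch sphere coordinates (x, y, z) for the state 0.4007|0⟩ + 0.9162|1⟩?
(0.7342, 0, -0.6789)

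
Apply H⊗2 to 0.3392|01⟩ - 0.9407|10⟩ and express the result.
-0.3008|00⟩ - 0.64|01⟩ + 0.64|10⟩ + 0.3008|11⟩

H⊗2 gives amp(|y⟩) = (1/2) Σ_x (−1)^(x·y) amp(|x⟩), where x·y is the number of positions in which both x and y have a 1.
|00⟩: (0.3392 - 0.9407)/2 = -0.3008
|01⟩: (-0.3392 - 0.9407)/2 = -0.64
|10⟩: (0.3392 + 0.9407)/2 = 0.64
|11⟩: (-0.3392 + 0.9407)/2 = 0.3008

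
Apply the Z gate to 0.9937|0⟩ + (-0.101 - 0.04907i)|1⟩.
0.9937|0⟩ + (0.101 + 0.04907i)|1⟩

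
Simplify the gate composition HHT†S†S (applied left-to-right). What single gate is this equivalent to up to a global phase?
T†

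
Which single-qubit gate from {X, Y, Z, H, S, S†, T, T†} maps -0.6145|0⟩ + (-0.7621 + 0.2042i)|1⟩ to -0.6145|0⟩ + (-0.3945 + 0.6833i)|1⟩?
T†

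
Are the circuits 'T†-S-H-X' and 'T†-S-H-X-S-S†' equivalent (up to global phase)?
Yes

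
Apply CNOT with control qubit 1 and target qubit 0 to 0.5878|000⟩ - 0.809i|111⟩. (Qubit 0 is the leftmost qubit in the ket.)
0.5878|000⟩ - 0.809i|011⟩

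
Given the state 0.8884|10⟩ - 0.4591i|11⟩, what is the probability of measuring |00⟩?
0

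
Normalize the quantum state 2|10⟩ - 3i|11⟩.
0.5547|10⟩ - 0.8321i|11⟩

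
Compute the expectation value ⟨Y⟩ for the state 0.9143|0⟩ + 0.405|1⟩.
0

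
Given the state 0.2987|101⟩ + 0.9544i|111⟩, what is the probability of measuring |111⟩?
0.9109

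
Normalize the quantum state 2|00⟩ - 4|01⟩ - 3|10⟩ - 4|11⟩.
0.2981|00⟩ - 0.5963|01⟩ - 1/√5|10⟩ - 0.5963|11⟩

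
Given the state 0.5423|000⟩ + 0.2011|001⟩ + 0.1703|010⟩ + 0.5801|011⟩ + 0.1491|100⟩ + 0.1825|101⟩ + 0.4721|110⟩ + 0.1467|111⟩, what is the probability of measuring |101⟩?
0.03331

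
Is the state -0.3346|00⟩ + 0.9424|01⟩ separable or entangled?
Separable

Writing the state as a|00⟩ + b|01⟩ + c|10⟩ + d|11⟩, it is a product state iff ad − bc = 0.
Here (a, b, c, d) = (-0.3346, 0.9424, 0, 0): ad − bc = (-0.3346)(0) − (0.9424)(0) = 0, so the state is separable.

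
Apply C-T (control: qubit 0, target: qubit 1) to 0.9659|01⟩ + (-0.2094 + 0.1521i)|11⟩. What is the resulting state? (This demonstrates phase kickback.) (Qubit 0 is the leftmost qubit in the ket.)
0.9659|01⟩ + (-0.2556 - 0.04052i)|11⟩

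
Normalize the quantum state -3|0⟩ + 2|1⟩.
-0.8321|0⟩ + 0.5547|1⟩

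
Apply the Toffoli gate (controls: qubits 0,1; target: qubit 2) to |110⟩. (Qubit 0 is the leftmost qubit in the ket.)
|111⟩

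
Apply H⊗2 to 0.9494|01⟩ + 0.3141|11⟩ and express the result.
0.6318|00⟩ - 0.6318|01⟩ + 0.3177|10⟩ - 0.3177|11⟩

H⊗2 gives amp(|y⟩) = (1/2) Σ_x (−1)^(x·y) amp(|x⟩), where x·y is the number of positions in which both x and y have a 1.
|00⟩: (0.9494 + 0.3141)/2 = 0.6318
|01⟩: (-0.9494 - 0.3141)/2 = -0.6318
|10⟩: (0.9494 - 0.3141)/2 = 0.3177
|11⟩: (-0.9494 + 0.3141)/2 = -0.3177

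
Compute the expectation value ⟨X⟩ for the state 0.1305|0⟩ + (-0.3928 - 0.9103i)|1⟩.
-0.1025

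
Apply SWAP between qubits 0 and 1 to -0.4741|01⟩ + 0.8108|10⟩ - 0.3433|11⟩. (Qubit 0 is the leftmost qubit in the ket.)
0.8108|01⟩ - 0.4741|10⟩ - 0.3433|11⟩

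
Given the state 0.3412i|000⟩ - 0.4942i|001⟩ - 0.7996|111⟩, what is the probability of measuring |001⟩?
0.2442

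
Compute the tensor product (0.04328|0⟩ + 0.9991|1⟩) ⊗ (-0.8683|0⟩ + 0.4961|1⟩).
-0.03758|00⟩ + 0.02147|01⟩ - 0.8675|10⟩ + 0.4957|11⟩

amp(|b₁b₂…⟩) = product of the factor amplitudes for bits b₁, b₂, …; only kets whose every factor amplitude is nonzero survive.
|00⟩: (0.04328)(-0.8683) = -0.03758
|01⟩: (0.04328)(0.4961) = 0.02147
|10⟩: (0.9991)(-0.8683) = -0.8675
|11⟩: (0.9991)(0.4961) = 0.4957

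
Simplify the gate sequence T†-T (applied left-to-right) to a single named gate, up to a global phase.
I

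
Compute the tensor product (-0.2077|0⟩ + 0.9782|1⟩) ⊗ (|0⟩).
-0.2077|00⟩ + 0.9782|10⟩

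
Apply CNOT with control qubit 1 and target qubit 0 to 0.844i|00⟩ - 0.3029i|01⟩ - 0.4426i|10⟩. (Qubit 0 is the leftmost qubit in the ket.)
0.844i|00⟩ - 0.4426i|10⟩ - 0.3029i|11⟩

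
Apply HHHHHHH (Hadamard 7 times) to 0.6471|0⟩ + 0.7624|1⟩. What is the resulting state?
0.9967|0⟩ - 0.08153|1⟩

H² = I, so H^7 = H: a single Hadamard. With (a, b) = (0.6471, 0.7624), H gives ((a + b)/√2, (a − b)/√2) = (0.9967, -0.08153).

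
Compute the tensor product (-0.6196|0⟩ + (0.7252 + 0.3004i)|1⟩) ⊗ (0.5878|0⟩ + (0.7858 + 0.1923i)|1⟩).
-0.3642|00⟩ + (-0.4869 - 0.1191i)|01⟩ + (0.4263 + 0.1766i)|10⟩ + (0.5121 + 0.3755i)|11⟩

amp(|b₁b₂…⟩) = product of the factor amplitudes for bits b₁, b₂, …; only kets whose every factor amplitude is nonzero survive.
|00⟩: (-0.6196)(0.5878) = -0.3642
|01⟩: (-0.6196)(0.7858 + 0.1923i) = (-0.4869 - 0.1191i)
|10⟩: (0.7252 + 0.3004i)(0.5878) = (0.4263 + 0.1766i)
|11⟩: (0.7252 + 0.3004i)(0.7858 + 0.1923i) = (0.5121 + 0.3755i)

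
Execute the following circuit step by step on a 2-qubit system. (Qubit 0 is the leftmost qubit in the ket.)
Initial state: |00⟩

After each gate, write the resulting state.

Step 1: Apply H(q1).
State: 1/√2|00⟩ + 1/√2|01⟩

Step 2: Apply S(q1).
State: 1/√2|00⟩ + (1/√2)i|01⟩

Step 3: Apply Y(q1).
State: 1/√2|00⟩ + (1/√2)i|01⟩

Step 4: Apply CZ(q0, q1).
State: 1/√2|00⟩ + (1/√2)i|01⟩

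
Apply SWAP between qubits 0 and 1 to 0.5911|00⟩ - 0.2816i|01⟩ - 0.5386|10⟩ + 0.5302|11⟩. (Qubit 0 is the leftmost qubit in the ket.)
0.5911|00⟩ - 0.5386|01⟩ - 0.2816i|10⟩ + 0.5302|11⟩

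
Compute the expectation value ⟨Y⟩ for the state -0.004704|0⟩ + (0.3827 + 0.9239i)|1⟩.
-0.008692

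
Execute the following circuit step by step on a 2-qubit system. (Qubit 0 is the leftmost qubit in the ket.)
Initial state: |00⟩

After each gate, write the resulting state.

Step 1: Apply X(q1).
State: |01⟩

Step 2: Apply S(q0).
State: |01⟩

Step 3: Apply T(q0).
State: |01⟩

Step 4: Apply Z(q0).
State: |01⟩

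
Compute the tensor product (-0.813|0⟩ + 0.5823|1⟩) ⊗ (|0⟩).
-0.813|00⟩ + 0.5823|10⟩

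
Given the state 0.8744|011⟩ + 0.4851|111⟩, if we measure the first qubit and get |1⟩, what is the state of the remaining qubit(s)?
|11⟩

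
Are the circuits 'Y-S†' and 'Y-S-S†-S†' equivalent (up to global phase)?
Yes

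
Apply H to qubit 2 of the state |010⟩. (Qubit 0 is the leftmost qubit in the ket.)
1/√2|010⟩ + 1/√2|011⟩

H on qubit 2 mixes each pair of kets that differ only in qubit 2: amplitudes (a, b) of (|…0…⟩, |…1…⟩) become ((a + b)/√2, (a − b)/√2). Kets absent from the input have amplitude 0.
(|010⟩, |011⟩): (a, b) = (1, 0) → (1/√2, 1/√2)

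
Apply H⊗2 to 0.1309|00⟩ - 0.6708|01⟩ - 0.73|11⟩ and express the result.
-0.635|00⟩ + 0.7659|01⟩ + 0.09505|10⟩ + 0.03585|11⟩

H⊗2 gives amp(|y⟩) = (1/2) Σ_x (−1)^(x·y) amp(|x⟩), where x·y is the number of positions in which both x and y have a 1.
|00⟩: (0.1309 - 0.6708 - 0.73)/2 = -0.635
|01⟩: (0.1309 + 0.6708 + 0.73)/2 = 0.7659
|10⟩: (0.1309 - 0.6708 + 0.73)/2 = 0.09505
|11⟩: (0.1309 + 0.6708 - 0.73)/2 = 0.03585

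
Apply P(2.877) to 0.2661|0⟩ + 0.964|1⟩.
0.2661|0⟩ + (-0.9305 + 0.2521i)|1⟩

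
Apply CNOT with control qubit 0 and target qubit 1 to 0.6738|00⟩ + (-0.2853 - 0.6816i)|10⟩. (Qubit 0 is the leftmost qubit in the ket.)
0.6738|00⟩ + (-0.2853 - 0.6816i)|11⟩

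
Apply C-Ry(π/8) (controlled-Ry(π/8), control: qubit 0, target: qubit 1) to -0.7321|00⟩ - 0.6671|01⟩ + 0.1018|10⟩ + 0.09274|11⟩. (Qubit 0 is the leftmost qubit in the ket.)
-0.7321|00⟩ - 0.6671|01⟩ + 0.08175|10⟩ + 0.1108|11⟩

C-Ry(π/8) leaves the control-|0⟩ kets |00⟩, |01⟩ unchanged and applies Ry(π/8) to qubit 1 on the control-|1⟩ pair (|10⟩, |11⟩).
Ry(π/8) = [[cos(θ/2), −sin(θ/2)], [sin(θ/2), cos(θ/2)]]; θ = π/8, cos(θ/2) ≈ 0.980785, sin(θ/2) ≈ 0.19509.
With a = amp(|10⟩) = 0.1018 and b = amp(|11⟩) = 0.09274:
new amp(|10⟩) = (0.980785)·a + (-0.19509)·b = 0.08175
new amp(|11⟩) = (0.19509)·a + (0.980785)·b = 0.1108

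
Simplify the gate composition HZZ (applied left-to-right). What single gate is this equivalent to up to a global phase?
H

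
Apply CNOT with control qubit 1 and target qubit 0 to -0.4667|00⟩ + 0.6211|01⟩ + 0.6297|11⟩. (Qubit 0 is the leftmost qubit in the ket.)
-0.4667|00⟩ + 0.6297|01⟩ + 0.6211|11⟩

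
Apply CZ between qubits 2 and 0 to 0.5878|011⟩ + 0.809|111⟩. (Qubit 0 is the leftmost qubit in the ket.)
0.5878|011⟩ - 0.809|111⟩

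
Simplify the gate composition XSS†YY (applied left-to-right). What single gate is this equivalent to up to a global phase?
X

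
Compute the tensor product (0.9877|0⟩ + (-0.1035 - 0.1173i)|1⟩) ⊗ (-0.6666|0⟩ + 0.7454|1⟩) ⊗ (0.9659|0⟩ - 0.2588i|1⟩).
-0.6359|000⟩ + 0.1704i|001⟩ + 0.7111|010⟩ - 0.1905i|011⟩ + (0.06664 + 0.07553i)|100⟩ + (0.02024 - 0.01786i)|101⟩ + (-0.07452 - 0.08445i)|110⟩ + (-0.02263 + 0.01997i)|111⟩

amp(|b₁b₂…⟩) = product of the factor amplitudes for bits b₁, b₂, …; only kets whose every factor amplitude is nonzero survive.
|000⟩: (0.9877)(-0.6666)(0.9659) = -0.6359
|001⟩: (0.9877)(-0.6666)(-0.2588i) = 0.1704i
|010⟩: (0.9877)(0.7454)(0.9659) = 0.7111
|011⟩: (0.9877)(0.7454)(-0.2588i) = -0.1905i
|100⟩: (-0.1035 - 0.1173i)(-0.6666)(0.9659) = (0.06664 + 0.07553i)
|101⟩: (-0.1035 - 0.1173i)(-0.6666)(-0.2588i) = (0.02024 - 0.01786i)
|110⟩: (-0.1035 - 0.1173i)(0.7454)(0.9659) = (-0.07452 - 0.08445i)
|111⟩: (-0.1035 - 0.1173i)(0.7454)(-0.2588i) = (-0.02263 + 0.01997i)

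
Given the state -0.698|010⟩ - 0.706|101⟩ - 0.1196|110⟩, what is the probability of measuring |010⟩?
0.4872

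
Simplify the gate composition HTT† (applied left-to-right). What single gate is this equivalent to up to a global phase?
H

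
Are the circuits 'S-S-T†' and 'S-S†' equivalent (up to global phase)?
No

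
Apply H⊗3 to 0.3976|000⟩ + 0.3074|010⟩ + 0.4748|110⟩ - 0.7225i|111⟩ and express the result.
(0.4171 - 0.2554i)|000⟩ + (0.4171 + 0.2554i)|001⟩ + (-0.136 + 0.2554i)|010⟩ + (-0.136 - 0.2554i)|011⟩ + (0.08139 + 0.2554i)|100⟩ + (0.08139 - 0.2554i)|101⟩ + (0.1998 - 0.2554i)|110⟩ + (0.1998 + 0.2554i)|111⟩

H⊗3 gives amp(|y⟩) = (1/2√2) Σ_x (−1)^(x·y) amp(|x⟩), where x·y is the number of positions in which both x and y have a 1.
|000⟩: (0.3976 + 0.3074 + 0.4748 - 0.7225i)/(2√2) = (0.4171 - 0.2554i)
|001⟩: (0.3976 + 0.3074 + 0.4748 + 0.7225i)/(2√2) = (0.4171 + 0.2554i)
|010⟩: (0.3976 - 0.3074 - 0.4748 + 0.7225i)/(2√2) = (-0.136 + 0.2554i)
|011⟩: (0.3976 - 0.3074 - 0.4748 - 0.7225i)/(2√2) = (-0.136 - 0.2554i)
|100⟩: (0.3976 + 0.3074 - 0.4748 + 0.7225i)/(2√2) = (0.08139 + 0.2554i)
|101⟩: (0.3976 + 0.3074 - 0.4748 - 0.7225i)/(2√2) = (0.08139 - 0.2554i)
|110⟩: (0.3976 - 0.3074 + 0.4748 - 0.7225i)/(2√2) = (0.1998 - 0.2554i)
|111⟩: (0.3976 - 0.3074 + 0.4748 + 0.7225i)/(2√2) = (0.1998 + 0.2554i)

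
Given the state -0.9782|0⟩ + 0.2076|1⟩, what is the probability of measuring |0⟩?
0.9569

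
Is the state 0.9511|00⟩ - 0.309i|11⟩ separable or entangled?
Entangled

Writing the state as a|00⟩ + b|01⟩ + c|10⟩ + d|11⟩, it is a product state iff ad − bc = 0.
Here (a, b, c, d) = (0.9511, 0, 0, -0.309i): ad − bc = (0.9511)(-0.309i) − (0)(0) = -0.2939i ≠ 0, so the state is entangled.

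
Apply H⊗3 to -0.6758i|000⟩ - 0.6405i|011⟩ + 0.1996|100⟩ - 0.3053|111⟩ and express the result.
(-0.03737 - 0.4654i)|000⟩ + (0.1785 - 0.01248i)|001⟩ + (0.1785 - 0.01248i)|010⟩ + (-0.03737 - 0.4654i)|011⟩ + (0.03737 - 0.4654i)|100⟩ + (-0.1785 - 0.01248i)|101⟩ + (-0.1785 - 0.01248i)|110⟩ + (0.03737 - 0.4654i)|111⟩

H⊗3 gives amp(|y⟩) = (1/2√2) Σ_x (−1)^(x·y) amp(|x⟩), where x·y is the number of positions in which both x and y have a 1.
|000⟩: (-0.6758i - 0.6405i + 0.1996 - 0.3053)/(2√2) = (-0.03737 - 0.4654i)
|001⟩: (-0.6758i + 0.6405i + 0.1996 + 0.3053)/(2√2) = (0.1785 - 0.01248i)
|010⟩: (-0.6758i + 0.6405i + 0.1996 + 0.3053)/(2√2) = (0.1785 - 0.01248i)
|011⟩: (-0.6758i - 0.6405i + 0.1996 - 0.3053)/(2√2) = (-0.03737 - 0.4654i)
|100⟩: (-0.6758i - 0.6405i - 0.1996 + 0.3053)/(2√2) = (0.03737 - 0.4654i)
|101⟩: (-0.6758i + 0.6405i - 0.1996 - 0.3053)/(2√2) = (-0.1785 - 0.01248i)
|110⟩: (-0.6758i + 0.6405i - 0.1996 - 0.3053)/(2√2) = (-0.1785 - 0.01248i)
|111⟩: (-0.6758i - 0.6405i - 0.1996 + 0.3053)/(2√2) = (0.03737 - 0.4654i)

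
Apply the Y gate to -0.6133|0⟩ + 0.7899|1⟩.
-0.7899i|0⟩ - 0.6133i|1⟩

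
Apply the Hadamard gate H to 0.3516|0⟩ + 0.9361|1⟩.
0.9105|0⟩ - 0.4133|1⟩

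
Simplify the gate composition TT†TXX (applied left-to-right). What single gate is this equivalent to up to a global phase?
T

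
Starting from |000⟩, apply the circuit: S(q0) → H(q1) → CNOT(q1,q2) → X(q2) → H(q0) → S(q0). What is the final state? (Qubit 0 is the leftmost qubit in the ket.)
1/2|001⟩ + 1/2|010⟩ + (1/2)i|101⟩ + (1/2)i|110⟩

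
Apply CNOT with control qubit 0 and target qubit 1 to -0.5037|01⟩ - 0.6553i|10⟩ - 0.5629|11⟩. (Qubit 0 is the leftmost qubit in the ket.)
-0.5037|01⟩ - 0.5629|10⟩ - 0.6553i|11⟩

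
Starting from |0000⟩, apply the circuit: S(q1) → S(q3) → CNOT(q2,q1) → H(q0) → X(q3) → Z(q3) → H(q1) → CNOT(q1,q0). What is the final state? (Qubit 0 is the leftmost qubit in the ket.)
-1/2|0001⟩ - 1/2|0101⟩ - 1/2|1001⟩ - 1/2|1101⟩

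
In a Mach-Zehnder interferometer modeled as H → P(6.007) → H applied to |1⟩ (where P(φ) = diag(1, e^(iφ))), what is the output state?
(0.01895 + 0.1363i)|0⟩ + (0.9811 - 0.1363i)|1⟩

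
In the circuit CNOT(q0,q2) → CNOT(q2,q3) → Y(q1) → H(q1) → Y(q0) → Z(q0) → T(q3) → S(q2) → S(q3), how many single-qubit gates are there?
7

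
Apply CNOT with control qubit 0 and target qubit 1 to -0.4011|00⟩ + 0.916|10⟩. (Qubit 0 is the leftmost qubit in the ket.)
-0.4011|00⟩ + 0.916|11⟩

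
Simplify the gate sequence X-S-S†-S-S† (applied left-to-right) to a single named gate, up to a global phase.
X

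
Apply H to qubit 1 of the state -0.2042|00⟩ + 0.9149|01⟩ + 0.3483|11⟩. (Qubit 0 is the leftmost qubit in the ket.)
0.5025|00⟩ - 0.7913|01⟩ + 0.2463|10⟩ - 0.2463|11⟩

H on qubit 1 mixes each pair of kets that differ only in qubit 1: amplitudes (a, b) of (|…0…⟩, |…1…⟩) become ((a + b)/√2, (a − b)/√2). Kets absent from the input have amplitude 0.
(|00⟩, |01⟩): (a, b) = (-0.2042, 0.9149) → (0.5025, -0.7913)
(|10⟩, |11⟩): (a, b) = (0, 0.3483) → (0.2463, -0.2463)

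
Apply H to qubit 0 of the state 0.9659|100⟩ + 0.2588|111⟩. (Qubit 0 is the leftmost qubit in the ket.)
0.683|000⟩ + 0.183|011⟩ - 0.683|100⟩ - 0.183|111⟩

H on qubit 0 mixes each pair of kets that differ only in qubit 0: amplitudes (a, b) of (|…0…⟩, |…1…⟩) become ((a + b)/√2, (a − b)/√2). Kets absent from the input have amplitude 0.
(|000⟩, |100⟩): (a, b) = (0, 0.9659) → (0.683, -0.683)
(|011⟩, |111⟩): (a, b) = (0, 0.2588) → (0.183, -0.183)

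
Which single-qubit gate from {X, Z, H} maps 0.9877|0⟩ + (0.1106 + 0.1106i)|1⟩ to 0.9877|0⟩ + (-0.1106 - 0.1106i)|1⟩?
Z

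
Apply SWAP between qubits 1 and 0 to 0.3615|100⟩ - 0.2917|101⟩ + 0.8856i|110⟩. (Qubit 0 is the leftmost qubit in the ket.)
0.3615|010⟩ - 0.2917|011⟩ + 0.8856i|110⟩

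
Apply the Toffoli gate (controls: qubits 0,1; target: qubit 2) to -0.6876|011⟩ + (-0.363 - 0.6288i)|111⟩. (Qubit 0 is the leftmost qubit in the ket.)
-0.6876|011⟩ + (-0.363 - 0.6288i)|110⟩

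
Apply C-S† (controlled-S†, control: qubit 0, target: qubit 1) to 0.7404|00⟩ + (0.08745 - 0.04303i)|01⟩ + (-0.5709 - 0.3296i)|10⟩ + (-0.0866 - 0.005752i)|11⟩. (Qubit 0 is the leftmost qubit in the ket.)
0.7404|00⟩ + (0.08745 - 0.04303i)|01⟩ + (-0.5709 - 0.3296i)|10⟩ + (-0.005752 + 0.0866i)|11⟩

C-S† leaves the control-|0⟩ kets |00⟩, |01⟩ unchanged and applies S† to qubit 1 on the control-|1⟩ pair (|10⟩, |11⟩).
S† = [[1, 0], [0, -i]].
With a = amp(|10⟩) = (-0.5709 - 0.3296i) and b = amp(|11⟩) = (-0.0866 - 0.005752i):
new amp(|10⟩) = (1)·a = (-0.5709 - 0.3296i)
new amp(|11⟩) = (-i)·b = (-0.005752 + 0.0866i)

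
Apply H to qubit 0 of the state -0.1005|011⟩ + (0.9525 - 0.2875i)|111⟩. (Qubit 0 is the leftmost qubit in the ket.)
(0.6025 - 0.2033i)|011⟩ + (-0.7446 + 0.2033i)|111⟩

H on qubit 0 mixes each pair of kets that differ only in qubit 0: amplitudes (a, b) of (|…0…⟩, |…1…⟩) become ((a + b)/√2, (a − b)/√2). Kets absent from the input have amplitude 0.
(|011⟩, |111⟩): (a, b) = (-0.1005, (0.9525 - 0.2875i)) → ((0.6025 - 0.2033i), (-0.7446 + 0.2033i))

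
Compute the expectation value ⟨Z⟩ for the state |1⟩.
-1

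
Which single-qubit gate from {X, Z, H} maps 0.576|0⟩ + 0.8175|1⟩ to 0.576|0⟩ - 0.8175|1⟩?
Z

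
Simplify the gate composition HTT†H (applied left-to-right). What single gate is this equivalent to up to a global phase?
I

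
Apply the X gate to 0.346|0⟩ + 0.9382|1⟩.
0.9382|0⟩ + 0.346|1⟩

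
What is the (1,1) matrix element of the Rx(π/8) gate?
0.9808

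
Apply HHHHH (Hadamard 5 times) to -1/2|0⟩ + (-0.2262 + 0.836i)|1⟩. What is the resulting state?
(-0.5135 + 0.5911i)|0⟩ + (-0.1936 - 0.5911i)|1⟩

H² = I, so H^5 = H: a single Hadamard. With (a, b) = (-1/2, (-0.2262 + 0.836i)), H gives ((a + b)/√2, (a − b)/√2) = ((-0.5135 + 0.5911i), (-0.1936 - 0.5911i)).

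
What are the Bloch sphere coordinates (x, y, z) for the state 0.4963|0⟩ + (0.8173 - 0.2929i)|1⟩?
(0.8113, -0.2907, -0.5075)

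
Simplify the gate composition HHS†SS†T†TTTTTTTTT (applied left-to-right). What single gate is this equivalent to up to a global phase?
S†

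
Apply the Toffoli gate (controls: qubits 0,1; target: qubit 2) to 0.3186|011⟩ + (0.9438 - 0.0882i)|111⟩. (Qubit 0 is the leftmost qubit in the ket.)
0.3186|011⟩ + (0.9438 - 0.0882i)|110⟩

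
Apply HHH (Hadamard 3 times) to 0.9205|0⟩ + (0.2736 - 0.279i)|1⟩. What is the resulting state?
(0.8444 - 0.1973i)|0⟩ + (0.4574 + 0.1973i)|1⟩

H² = I, so H^3 = H: a single Hadamard. With (a, b) = (0.9205, (0.2736 - 0.279i)), H gives ((a + b)/√2, (a − b)/√2) = ((0.8444 - 0.1973i), (0.4574 + 0.1973i)).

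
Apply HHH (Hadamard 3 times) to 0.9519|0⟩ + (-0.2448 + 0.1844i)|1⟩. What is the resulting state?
(0.5 + 0.1304i)|0⟩ + (0.8462 - 0.1304i)|1⟩

H² = I, so H^3 = H: a single Hadamard. With (a, b) = (0.9519, (-0.2448 + 0.1844i)), H gives ((a + b)/√2, (a − b)/√2) = ((0.5 + 0.1304i), (0.8462 - 0.1304i)).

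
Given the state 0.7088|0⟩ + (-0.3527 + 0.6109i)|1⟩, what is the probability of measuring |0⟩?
0.5024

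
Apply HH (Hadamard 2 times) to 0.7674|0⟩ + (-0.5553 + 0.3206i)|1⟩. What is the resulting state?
0.7674|0⟩ + (-0.5553 + 0.3206i)|1⟩

H² = I, so an even number of Hadamards cancels: H^2 = I and the state is unchanged.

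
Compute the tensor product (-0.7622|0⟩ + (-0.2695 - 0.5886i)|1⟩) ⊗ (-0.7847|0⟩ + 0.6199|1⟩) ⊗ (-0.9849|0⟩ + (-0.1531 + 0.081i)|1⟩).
-0.5891|000⟩ + (-0.09157 + 0.04845i)|001⟩ + 0.4654|010⟩ + (0.07234 - 0.03827i)|011⟩ + (-0.2083 - 0.4549i)|100⟩ + (-0.06979 - 0.05358i)|101⟩ + (0.1645 + 0.3594i)|110⟩ + (0.05513 + 0.04233i)|111⟩

amp(|b₁b₂…⟩) = product of the factor amplitudes for bits b₁, b₂, …; only kets whose every factor amplitude is nonzero survive.
|000⟩: (-0.7622)(-0.7847)(-0.9849) = -0.5891
|001⟩: (-0.7622)(-0.7847)(-0.1531 + 0.081i) = (-0.09157 + 0.04845i)
|010⟩: (-0.7622)(0.6199)(-0.9849) = 0.4654
|011⟩: (-0.7622)(0.6199)(-0.1531 + 0.081i) = (0.07234 - 0.03827i)
|100⟩: (-0.2695 - 0.5886i)(-0.7847)(-0.9849) = (-0.2083 - 0.4549i)
|101⟩: (-0.2695 - 0.5886i)(-0.7847)(-0.1531 + 0.081i) = (-0.06979 - 0.05358i)
|110⟩: (-0.2695 - 0.5886i)(0.6199)(-0.9849) = (0.1645 + 0.3594i)
|111⟩: (-0.2695 - 0.5886i)(0.6199)(-0.1531 + 0.081i) = (0.05513 + 0.04233i)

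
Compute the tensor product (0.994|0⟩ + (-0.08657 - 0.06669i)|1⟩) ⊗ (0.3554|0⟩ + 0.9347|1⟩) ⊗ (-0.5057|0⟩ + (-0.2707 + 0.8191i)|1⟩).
-0.1786|000⟩ + (-0.09563 + 0.2894i)|001⟩ - 0.4698|010⟩ + (-0.2515 + 0.761i)|011⟩ + (0.01556 + 0.01199i)|100⟩ + (0.02774 - 0.01879i)|101⟩ + (0.04092 + 0.03152i)|110⟩ + (0.07296 - 0.0494i)|111⟩

amp(|b₁b₂…⟩) = product of the factor amplitudes for bits b₁, b₂, …; only kets whose every factor amplitude is nonzero survive.
|000⟩: (0.994)(0.3554)(-0.5057) = -0.1786
|001⟩: (0.994)(0.3554)(-0.2707 + 0.8191i) = (-0.09563 + 0.2894i)
|010⟩: (0.994)(0.9347)(-0.5057) = -0.4698
|011⟩: (0.994)(0.9347)(-0.2707 + 0.8191i) = (-0.2515 + 0.761i)
|100⟩: (-0.08657 - 0.06669i)(0.3554)(-0.5057) = (0.01556 + 0.01199i)
|101⟩: (-0.08657 - 0.06669i)(0.3554)(-0.2707 + 0.8191i) = (0.02774 - 0.01879i)
|110⟩: (-0.08657 - 0.06669i)(0.9347)(-0.5057) = (0.04092 + 0.03152i)
|111⟩: (-0.08657 - 0.06669i)(0.9347)(-0.2707 + 0.8191i) = (0.07296 - 0.0494i)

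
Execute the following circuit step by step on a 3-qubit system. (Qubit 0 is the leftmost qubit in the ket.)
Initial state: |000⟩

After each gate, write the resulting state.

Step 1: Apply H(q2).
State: 1/√2|000⟩ + 1/√2|001⟩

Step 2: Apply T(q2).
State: 1/√2|000⟩ + (1/2 + (1/2)i)|001⟩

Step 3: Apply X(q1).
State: 1/√2|010⟩ + (1/2 + (1/2)i)|011⟩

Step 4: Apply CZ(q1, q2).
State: 1/√2|010⟩ + (-1/2 - (1/2)i)|011⟩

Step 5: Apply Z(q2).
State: 1/√2|010⟩ + (1/2 + (1/2)i)|011⟩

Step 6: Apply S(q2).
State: 1/√2|010⟩ + (-1/2 + (1/2)i)|011⟩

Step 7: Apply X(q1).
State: 1/√2|000⟩ + (-1/2 + (1/2)i)|001⟩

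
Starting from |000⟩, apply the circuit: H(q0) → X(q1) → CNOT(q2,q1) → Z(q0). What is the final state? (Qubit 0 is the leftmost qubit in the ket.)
1/√2|010⟩ - 1/√2|110⟩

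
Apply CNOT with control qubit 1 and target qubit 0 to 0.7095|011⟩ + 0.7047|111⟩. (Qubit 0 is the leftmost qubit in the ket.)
0.7047|011⟩ + 0.7095|111⟩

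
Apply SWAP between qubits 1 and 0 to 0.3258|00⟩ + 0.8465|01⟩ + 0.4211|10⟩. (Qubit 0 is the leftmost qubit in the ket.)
0.3258|00⟩ + 0.4211|01⟩ + 0.8465|10⟩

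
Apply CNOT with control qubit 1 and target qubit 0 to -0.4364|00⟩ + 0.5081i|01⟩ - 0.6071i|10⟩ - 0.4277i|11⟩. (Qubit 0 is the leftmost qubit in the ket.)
-0.4364|00⟩ - 0.4277i|01⟩ - 0.6071i|10⟩ + 0.5081i|11⟩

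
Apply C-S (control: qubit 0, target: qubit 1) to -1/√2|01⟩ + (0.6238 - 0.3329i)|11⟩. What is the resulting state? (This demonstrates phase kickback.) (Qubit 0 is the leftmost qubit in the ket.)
-1/√2|01⟩ + (0.3329 + 0.6238i)|11⟩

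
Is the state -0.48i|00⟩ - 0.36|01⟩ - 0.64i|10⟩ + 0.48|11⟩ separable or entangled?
Entangled

Writing the state as a|00⟩ + b|01⟩ + c|10⟩ + d|11⟩, it is a product state iff ad − bc = 0.
Here (a, b, c, d) = (-0.48i, -0.36, -0.64i, 0.48): ad − bc = (-0.48i)(0.48) − (-0.36)(-0.64i) = -0.4608i ≠ 0, so the state is entangled.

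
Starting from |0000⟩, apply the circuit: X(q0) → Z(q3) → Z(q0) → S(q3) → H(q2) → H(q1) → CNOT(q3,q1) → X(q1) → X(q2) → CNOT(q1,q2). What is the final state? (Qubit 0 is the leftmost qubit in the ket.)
-1/2|1000⟩ - 1/2|1010⟩ - 1/2|1100⟩ - 1/2|1110⟩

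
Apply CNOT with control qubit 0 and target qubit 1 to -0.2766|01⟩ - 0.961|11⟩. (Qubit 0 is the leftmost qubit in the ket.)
-0.2766|01⟩ - 0.961|10⟩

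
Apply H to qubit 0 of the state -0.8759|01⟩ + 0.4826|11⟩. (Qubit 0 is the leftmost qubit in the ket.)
-0.2781|01⟩ - 0.9606|11⟩

H on qubit 0 mixes each pair of kets that differ only in qubit 0: amplitudes (a, b) of (|…0…⟩, |…1…⟩) become ((a + b)/√2, (a − b)/√2). Kets absent from the input have amplitude 0.
(|01⟩, |11⟩): (a, b) = (-0.8759, 0.4826) → (-0.2781, -0.9606)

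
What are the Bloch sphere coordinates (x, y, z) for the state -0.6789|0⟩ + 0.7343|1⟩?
(-0.997, 0, -0.07829)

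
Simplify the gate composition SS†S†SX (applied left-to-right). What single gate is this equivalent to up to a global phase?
X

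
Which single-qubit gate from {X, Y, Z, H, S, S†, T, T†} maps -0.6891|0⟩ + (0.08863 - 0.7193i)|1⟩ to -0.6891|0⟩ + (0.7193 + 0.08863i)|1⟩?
S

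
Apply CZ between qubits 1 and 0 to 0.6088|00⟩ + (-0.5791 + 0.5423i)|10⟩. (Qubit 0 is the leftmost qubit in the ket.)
0.6088|00⟩ + (-0.5791 + 0.5423i)|10⟩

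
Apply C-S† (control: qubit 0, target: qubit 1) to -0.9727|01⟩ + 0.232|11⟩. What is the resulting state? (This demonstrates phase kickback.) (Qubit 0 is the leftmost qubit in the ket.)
-0.9727|01⟩ - 0.232i|11⟩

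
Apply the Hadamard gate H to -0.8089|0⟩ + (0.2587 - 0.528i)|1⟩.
(-0.3891 - 0.3734i)|0⟩ + (-0.7549 + 0.3734i)|1⟩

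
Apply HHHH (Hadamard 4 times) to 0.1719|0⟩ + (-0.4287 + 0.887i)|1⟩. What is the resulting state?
0.1719|0⟩ + (-0.4287 + 0.887i)|1⟩

H² = I, so an even number of Hadamards cancels: H^4 = I and the state is unchanged.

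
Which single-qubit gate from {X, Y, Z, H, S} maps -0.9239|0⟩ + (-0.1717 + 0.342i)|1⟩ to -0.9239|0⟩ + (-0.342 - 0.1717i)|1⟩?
S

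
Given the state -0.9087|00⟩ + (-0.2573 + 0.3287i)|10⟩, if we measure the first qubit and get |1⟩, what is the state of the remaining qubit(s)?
(-0.6164 + 0.7874i)|0⟩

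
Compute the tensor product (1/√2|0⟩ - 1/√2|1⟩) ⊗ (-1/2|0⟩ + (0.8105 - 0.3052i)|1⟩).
-1/√8|00⟩ + (0.5731 - 0.2158i)|01⟩ + 1/√8|10⟩ + (-0.5731 + 0.2158i)|11⟩

amp(|b₁b₂…⟩) = product of the factor amplitudes for bits b₁, b₂, …; only kets whose every factor amplitude is nonzero survive.
|00⟩: (1/√2)(-1/2) = -1/√8
|01⟩: (1/√2)(0.8105 - 0.3052i) = (0.5731 - 0.2158i)
|10⟩: (-1/√2)(-1/2) = 1/√8
|11⟩: (-1/√2)(0.8105 - 0.3052i) = (-0.5731 + 0.2158i)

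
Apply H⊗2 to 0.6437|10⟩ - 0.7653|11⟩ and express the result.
-0.0608|00⟩ + 0.7045|01⟩ + 0.0608|10⟩ - 0.7045|11⟩

H⊗2 gives amp(|y⟩) = (1/2) Σ_x (−1)^(x·y) amp(|x⟩), where x·y is the number of positions in which both x and y have a 1.
|00⟩: (0.6437 - 0.7653)/2 = -0.0608
|01⟩: (0.6437 + 0.7653)/2 = 0.7045
|10⟩: (-0.6437 + 0.7653)/2 = 0.0608
|11⟩: (-0.6437 - 0.7653)/2 = -0.7045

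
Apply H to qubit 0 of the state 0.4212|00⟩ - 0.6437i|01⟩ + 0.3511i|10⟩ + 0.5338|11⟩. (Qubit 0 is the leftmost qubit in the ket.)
(0.2978 + 0.2483i)|00⟩ + (0.3775 - 0.4552i)|01⟩ + (0.2978 - 0.2483i)|10⟩ + (-0.3775 - 0.4552i)|11⟩

H on qubit 0 mixes each pair of kets that differ only in qubit 0: amplitudes (a, b) of (|…0…⟩, |…1…⟩) become ((a + b)/√2, (a − b)/√2). Kets absent from the input have amplitude 0.
(|00⟩, |10⟩): (a, b) = (0.4212, 0.3511i) → ((0.2978 + 0.2483i), (0.2978 - 0.2483i))
(|01⟩, |11⟩): (a, b) = (-0.6437i, 0.5338) → ((0.3775 - 0.4552i), (-0.3775 - 0.4552i))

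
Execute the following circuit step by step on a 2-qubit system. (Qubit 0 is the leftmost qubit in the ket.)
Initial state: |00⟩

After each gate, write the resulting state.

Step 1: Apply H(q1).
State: 1/√2|00⟩ + 1/√2|01⟩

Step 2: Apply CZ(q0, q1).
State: 1/√2|00⟩ + 1/√2|01⟩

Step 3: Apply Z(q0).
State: 1/√2|00⟩ + 1/√2|01⟩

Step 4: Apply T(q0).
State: 1/√2|00⟩ + 1/√2|01⟩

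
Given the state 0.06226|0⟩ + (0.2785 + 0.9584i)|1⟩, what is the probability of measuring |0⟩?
0.003876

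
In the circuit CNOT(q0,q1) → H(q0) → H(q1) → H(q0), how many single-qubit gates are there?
3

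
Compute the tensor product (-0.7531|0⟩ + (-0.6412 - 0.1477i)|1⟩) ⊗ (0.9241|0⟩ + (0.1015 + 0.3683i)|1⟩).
-0.6959|00⟩ + (-0.07644 - 0.2774i)|01⟩ + (-0.5925 - 0.1365i)|10⟩ + (-0.01068 - 0.2511i)|11⟩

amp(|b₁b₂…⟩) = product of the factor amplitudes for bits b₁, b₂, …; only kets whose every factor amplitude is nonzero survive.
|00⟩: (-0.7531)(0.9241) = -0.6959
|01⟩: (-0.7531)(0.1015 + 0.3683i) = (-0.07644 - 0.2774i)
|10⟩: (-0.6412 - 0.1477i)(0.9241) = (-0.5925 - 0.1365i)
|11⟩: (-0.6412 - 0.1477i)(0.1015 + 0.3683i) = (-0.01068 - 0.2511i)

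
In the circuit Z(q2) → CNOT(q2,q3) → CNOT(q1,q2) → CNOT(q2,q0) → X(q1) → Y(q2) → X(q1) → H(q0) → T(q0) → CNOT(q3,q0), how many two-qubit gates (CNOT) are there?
4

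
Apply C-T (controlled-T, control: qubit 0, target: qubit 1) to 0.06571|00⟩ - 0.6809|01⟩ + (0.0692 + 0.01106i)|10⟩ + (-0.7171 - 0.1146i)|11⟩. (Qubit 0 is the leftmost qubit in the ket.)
0.06571|00⟩ - 0.6809|01⟩ + (0.0692 + 0.01106i)|10⟩ + (-0.426 - 0.5881i)|11⟩

C-T leaves the control-|0⟩ kets |00⟩, |01⟩ unchanged and applies T to qubit 1 on the control-|1⟩ pair (|10⟩, |11⟩).
T = [[1, 0], [0, (1/√2 + (1/√2)i)]].
With a = amp(|10⟩) = (0.0692 + 0.01106i) and b = amp(|11⟩) = (-0.7171 - 0.1146i):
new amp(|10⟩) = (1)·a = (0.0692 + 0.01106i)
new amp(|11⟩) = (1/√2 + (1/√2)i)·b = (-0.426 - 0.5881i)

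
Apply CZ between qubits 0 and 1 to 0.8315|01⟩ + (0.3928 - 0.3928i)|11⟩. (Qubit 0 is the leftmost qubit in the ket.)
0.8315|01⟩ + (-0.3928 + 0.3928i)|11⟩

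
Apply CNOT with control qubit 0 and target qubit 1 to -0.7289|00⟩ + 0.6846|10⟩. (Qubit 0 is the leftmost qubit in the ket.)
-0.7289|00⟩ + 0.6846|11⟩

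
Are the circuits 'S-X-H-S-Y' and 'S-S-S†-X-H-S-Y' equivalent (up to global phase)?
Yes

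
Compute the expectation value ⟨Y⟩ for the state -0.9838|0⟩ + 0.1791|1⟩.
0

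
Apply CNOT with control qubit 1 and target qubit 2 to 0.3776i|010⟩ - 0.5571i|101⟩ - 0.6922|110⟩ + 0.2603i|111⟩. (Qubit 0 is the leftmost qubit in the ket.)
0.3776i|011⟩ - 0.5571i|101⟩ + 0.2603i|110⟩ - 0.6922|111⟩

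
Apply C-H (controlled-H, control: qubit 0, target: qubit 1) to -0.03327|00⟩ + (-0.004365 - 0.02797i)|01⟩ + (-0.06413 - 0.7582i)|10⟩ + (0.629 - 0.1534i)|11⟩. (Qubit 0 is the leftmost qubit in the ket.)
-0.03327|00⟩ + (-0.004365 - 0.02797i)|01⟩ + (0.3994 - 0.6446i)|10⟩ + (-0.4901 - 0.4277i)|11⟩

C-H leaves the control-|0⟩ kets |00⟩, |01⟩ unchanged and applies H to qubit 1 on the control-|1⟩ pair (|10⟩, |11⟩).
H = [[1/√2, 1/√2], [1/√2, -1/√2]].
With a = amp(|10⟩) = (-0.06413 - 0.7582i) and b = amp(|11⟩) = (0.629 - 0.1534i):
new amp(|10⟩) = (1/√2)·a + (1/√2)·b = (0.3994 - 0.6446i)
new amp(|11⟩) = (1/√2)·a + (-1/√2)·b = (-0.4901 - 0.4277i)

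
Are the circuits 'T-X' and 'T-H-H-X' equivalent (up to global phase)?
Yes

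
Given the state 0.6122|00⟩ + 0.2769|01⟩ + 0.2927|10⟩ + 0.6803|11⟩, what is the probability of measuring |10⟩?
0.08567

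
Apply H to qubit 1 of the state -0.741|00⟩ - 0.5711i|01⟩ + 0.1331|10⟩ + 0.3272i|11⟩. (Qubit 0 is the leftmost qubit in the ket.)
(-0.524 - 0.4038i)|00⟩ + (-0.524 + 0.4038i)|01⟩ + (0.09412 + 0.2314i)|10⟩ + (0.09412 - 0.2314i)|11⟩

H on qubit 1 mixes each pair of kets that differ only in qubit 1: amplitudes (a, b) of (|…0…⟩, |…1…⟩) become ((a + b)/√2, (a − b)/√2). Kets absent from the input have amplitude 0.
(|00⟩, |01⟩): (a, b) = (-0.741, -0.5711i) → ((-0.524 - 0.4038i), (-0.524 + 0.4038i))
(|10⟩, |11⟩): (a, b) = (0.1331, 0.3272i) → ((0.09412 + 0.2314i), (0.09412 - 0.2314i))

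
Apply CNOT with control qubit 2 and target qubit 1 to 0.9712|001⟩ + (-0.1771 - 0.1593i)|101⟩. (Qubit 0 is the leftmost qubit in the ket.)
0.9712|011⟩ + (-0.1771 - 0.1593i)|111⟩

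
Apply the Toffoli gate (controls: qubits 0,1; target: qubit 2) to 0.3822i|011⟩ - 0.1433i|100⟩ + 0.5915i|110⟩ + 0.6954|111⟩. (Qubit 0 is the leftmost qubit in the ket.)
0.3822i|011⟩ - 0.1433i|100⟩ + 0.6954|110⟩ + 0.5915i|111⟩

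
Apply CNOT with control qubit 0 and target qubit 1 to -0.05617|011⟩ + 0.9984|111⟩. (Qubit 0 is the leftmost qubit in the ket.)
-0.05617|011⟩ + 0.9984|101⟩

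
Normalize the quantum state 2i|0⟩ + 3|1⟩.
0.5547i|0⟩ + 0.8321|1⟩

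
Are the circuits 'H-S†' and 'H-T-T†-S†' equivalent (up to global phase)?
Yes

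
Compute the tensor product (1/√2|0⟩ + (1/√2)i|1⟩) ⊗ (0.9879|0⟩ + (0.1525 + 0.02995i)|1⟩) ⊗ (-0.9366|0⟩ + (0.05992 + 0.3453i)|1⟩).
-0.6543|000⟩ + (0.04186 + 0.2412i)|001⟩ + (-0.101 - 0.01984i)|010⟩ + (-0.0008513 + 0.0385i)|011⟩ - 0.6543i|100⟩ + (-0.2412 + 0.04186i)|101⟩ + (0.01984 - 0.101i)|110⟩ + (-0.0385 - 0.0008513i)|111⟩

amp(|b₁b₂…⟩) = product of the factor amplitudes for bits b₁, b₂, …; only kets whose every factor amplitude is nonzero survive.
|000⟩: (1/√2)(0.9879)(-0.9366) = -0.6543
|001⟩: (1/√2)(0.9879)(0.05992 + 0.3453i) = (0.04186 + 0.2412i)
|010⟩: (1/√2)(0.1525 + 0.02995i)(-0.9366) = (-0.101 - 0.01984i)
|011⟩: (1/√2)(0.1525 + 0.02995i)(0.05992 + 0.3453i) = (-0.0008513 + 0.0385i)
|100⟩: ((1/√2)i)(0.9879)(-0.9366) = -0.6543i
|101⟩: ((1/√2)i)(0.9879)(0.05992 + 0.3453i) = (-0.2412 + 0.04186i)
|110⟩: ((1/√2)i)(0.1525 + 0.02995i)(-0.9366) = (0.01984 - 0.101i)
|111⟩: ((1/√2)i)(0.1525 + 0.02995i)(0.05992 + 0.3453i) = (-0.0385 - 0.0008513i)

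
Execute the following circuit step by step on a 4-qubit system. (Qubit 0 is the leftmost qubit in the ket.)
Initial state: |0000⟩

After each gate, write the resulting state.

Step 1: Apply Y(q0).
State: i|1000⟩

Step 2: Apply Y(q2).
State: -|1010⟩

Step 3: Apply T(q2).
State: (-1/√2 - (1/√2)i)|1010⟩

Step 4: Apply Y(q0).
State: (-1/√2 + (1/√2)i)|0010⟩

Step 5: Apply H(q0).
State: (-1/2 + (1/2)i)|0010⟩ + (-1/2 + (1/2)i)|1010⟩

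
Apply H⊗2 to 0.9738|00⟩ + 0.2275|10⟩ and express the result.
0.6007|00⟩ + 0.6007|01⟩ + 0.3732|10⟩ + 0.3732|11⟩

H⊗2 gives amp(|y⟩) = (1/2) Σ_x (−1)^(x·y) amp(|x⟩), where x·y is the number of positions in which both x and y have a 1.
|00⟩: (0.9738 + 0.2275)/2 = 0.6007
|01⟩: (0.9738 + 0.2275)/2 = 0.6007
|10⟩: (0.9738 - 0.2275)/2 = 0.3732
|11⟩: (0.9738 - 0.2275)/2 = 0.3732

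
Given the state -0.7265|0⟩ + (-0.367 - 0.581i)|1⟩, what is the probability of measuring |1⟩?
0.4723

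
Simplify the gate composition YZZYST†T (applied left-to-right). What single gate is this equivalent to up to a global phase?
S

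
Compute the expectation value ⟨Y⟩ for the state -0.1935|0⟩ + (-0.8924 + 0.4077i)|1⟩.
-0.1578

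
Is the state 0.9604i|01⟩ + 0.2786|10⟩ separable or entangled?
Entangled

Writing the state as a|00⟩ + b|01⟩ + c|10⟩ + d|11⟩, it is a product state iff ad − bc = 0.
Here (a, b, c, d) = (0, 0.9604i, 0.2786, 0): ad − bc = (0)(0) − (0.9604i)(0.2786) = -0.2676i ≠ 0, so the state is entangled.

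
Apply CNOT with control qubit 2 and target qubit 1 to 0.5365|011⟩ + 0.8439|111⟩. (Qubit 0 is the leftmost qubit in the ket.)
0.5365|001⟩ + 0.8439|101⟩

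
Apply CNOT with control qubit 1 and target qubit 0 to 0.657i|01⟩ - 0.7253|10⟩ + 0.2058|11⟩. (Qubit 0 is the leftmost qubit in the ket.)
0.2058|01⟩ - 0.7253|10⟩ + 0.657i|11⟩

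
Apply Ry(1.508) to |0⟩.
0.729|0⟩ + 0.6846|1⟩

Ry(1.508) = [[cos(θ/2), −sin(θ/2)], [sin(θ/2), cos(θ/2)]]; θ = 1.508, cos(θ/2) ≈ 0.728956, sin(θ/2) ≈ 0.68456.
With a = amp(|0⟩) = 1 and b = amp(|1⟩) = 0:
new amp(|0⟩) = (0.728956)·a + (-0.68456)·b = 0.729
new amp(|1⟩) = (0.68456)·a + (0.728956)·b = 0.6846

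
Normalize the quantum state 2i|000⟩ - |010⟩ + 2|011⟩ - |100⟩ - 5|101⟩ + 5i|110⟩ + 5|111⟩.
0.2169i|000⟩ - 0.1085|010⟩ + 0.2169|011⟩ - 0.1085|100⟩ - 0.5423|101⟩ + 0.5423i|110⟩ + 0.5423|111⟩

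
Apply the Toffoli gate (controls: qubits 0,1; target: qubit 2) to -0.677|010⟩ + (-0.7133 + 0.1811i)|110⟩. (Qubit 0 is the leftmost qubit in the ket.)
-0.677|010⟩ + (-0.7133 + 0.1811i)|111⟩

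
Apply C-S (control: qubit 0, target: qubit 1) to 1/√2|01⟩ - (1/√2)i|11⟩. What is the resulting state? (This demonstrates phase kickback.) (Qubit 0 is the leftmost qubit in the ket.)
1/√2|01⟩ + 1/√2|11⟩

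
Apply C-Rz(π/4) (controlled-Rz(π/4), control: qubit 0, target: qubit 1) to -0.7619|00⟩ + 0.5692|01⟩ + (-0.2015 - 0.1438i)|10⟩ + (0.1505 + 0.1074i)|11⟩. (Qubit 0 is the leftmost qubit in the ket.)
-0.7619|00⟩ + 0.5692|01⟩ + (-0.2412 - 0.05574i)|10⟩ + (0.09794 + 0.1568i)|11⟩

C-Rz(π/4) leaves the control-|0⟩ kets |00⟩, |01⟩ unchanged and applies Rz(π/4) to qubit 1 on the control-|1⟩ pair (|10⟩, |11⟩).
Rz(π/4) = [[e^(−iθ/2), 0], [0, e^(iθ/2)]] with e^(±iθ/2) = cos(θ/2) ± i·sin(θ/2); θ = π/4, cos(θ/2) ≈ 0.92388, sin(θ/2) ≈ 0.382683.
With a = amp(|10⟩) = (-0.2015 - 0.1438i) and b = amp(|11⟩) = (0.1505 + 0.1074i):
new amp(|10⟩) = (0.92388 - 0.382683i)·a = (-0.2412 - 0.05574i)
new amp(|11⟩) = (0.92388 + 0.382683i)·b = (0.09794 + 0.1568i)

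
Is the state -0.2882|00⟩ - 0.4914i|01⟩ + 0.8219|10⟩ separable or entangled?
Entangled

Writing the state as a|00⟩ + b|01⟩ + c|10⟩ + d|11⟩, it is a product state iff ad − bc = 0.
Here (a, b, c, d) = (-0.2882, -0.4914i, 0.8219, 0): ad − bc = (-0.2882)(0) − (-0.4914i)(0.8219) = 0.4039i ≠ 0, so the state is entangled.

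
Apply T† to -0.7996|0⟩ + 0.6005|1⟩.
-0.7996|0⟩ + (0.4246 - 0.4246i)|1⟩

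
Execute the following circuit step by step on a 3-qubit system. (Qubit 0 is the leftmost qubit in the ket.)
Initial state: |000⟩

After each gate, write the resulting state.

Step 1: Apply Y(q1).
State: i|010⟩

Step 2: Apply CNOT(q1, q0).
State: i|110⟩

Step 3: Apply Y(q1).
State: |100⟩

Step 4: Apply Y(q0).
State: -i|000⟩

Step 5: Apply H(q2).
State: -(1/√2)i|000⟩ - (1/√2)i|001⟩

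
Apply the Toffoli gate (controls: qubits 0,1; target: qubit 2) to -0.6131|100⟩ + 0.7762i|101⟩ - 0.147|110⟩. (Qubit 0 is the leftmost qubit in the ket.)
-0.6131|100⟩ + 0.7762i|101⟩ - 0.147|111⟩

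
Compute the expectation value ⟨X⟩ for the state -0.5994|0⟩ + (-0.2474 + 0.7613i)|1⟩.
0.2966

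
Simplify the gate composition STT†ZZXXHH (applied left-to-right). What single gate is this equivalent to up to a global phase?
S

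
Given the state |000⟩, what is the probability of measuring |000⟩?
1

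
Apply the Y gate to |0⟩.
i|1⟩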